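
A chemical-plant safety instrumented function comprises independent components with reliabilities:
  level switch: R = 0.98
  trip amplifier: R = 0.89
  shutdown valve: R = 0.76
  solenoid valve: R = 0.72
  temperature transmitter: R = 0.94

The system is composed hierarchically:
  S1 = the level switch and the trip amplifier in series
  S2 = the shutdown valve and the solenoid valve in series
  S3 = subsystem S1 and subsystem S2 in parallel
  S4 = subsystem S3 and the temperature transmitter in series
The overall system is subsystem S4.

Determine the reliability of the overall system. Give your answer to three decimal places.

0.886

Series (level switch and trip amplifier): 0.98000 × 0.89000 = 0.87220
Series (shutdown valve and solenoid valve): 0.76000 × 0.72000 = 0.54720
Parallel ([0.87220] and [0.54720]): 1 − (1 − 0.87220)(1 − 0.54720) = 0.94213
Series ([0.94213] and temperature transmitter): 0.94213 × 0.94000 = 0.886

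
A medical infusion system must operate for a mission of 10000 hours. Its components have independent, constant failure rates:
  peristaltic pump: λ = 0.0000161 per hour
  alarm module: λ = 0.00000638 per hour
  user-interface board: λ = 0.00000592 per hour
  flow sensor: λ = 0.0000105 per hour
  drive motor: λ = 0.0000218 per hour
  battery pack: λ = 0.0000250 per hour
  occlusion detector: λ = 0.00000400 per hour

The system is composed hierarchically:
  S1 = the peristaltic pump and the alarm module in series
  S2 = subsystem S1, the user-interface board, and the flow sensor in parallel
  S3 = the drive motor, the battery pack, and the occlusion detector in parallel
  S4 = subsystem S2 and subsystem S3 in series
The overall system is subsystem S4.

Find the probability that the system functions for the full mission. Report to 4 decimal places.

R(peristaltic pump) = exp(−0.0000161 × 10000) = 0.851292
R(alarm module) = exp(−0.00000638 × 10000) = 0.938193
R(user-interface board) = exp(−0.00000592 × 10000) = 0.942518
R(flow sensor) = exp(−0.0000105 × 10000) = 0.900325
R(drive motor) = exp(−0.0000218 × 10000) = 0.804125
R(battery pack) = exp(−0.0000250 × 10000) = 0.778801
R(occlusion detector) = exp(−0.00000400 × 10000) = 0.960789
Series (peristaltic pump and alarm module): 0.851292 × 0.938193 = 0.798676
Parallel ([0.798676], user-interface board, and flow sensor): 1 − (1 − 0.798676)(1 − 0.942518)(1 − 0.900325) = 0.998847
Parallel (drive motor, battery pack, and occlusion detector): 1 − (1 − 0.804125)(1 − 0.778801)(1 − 0.960789) = 0.998301
Series ([0.998847] and [0.998301]): 0.998847 × 0.998301 = 0.9971

0.9971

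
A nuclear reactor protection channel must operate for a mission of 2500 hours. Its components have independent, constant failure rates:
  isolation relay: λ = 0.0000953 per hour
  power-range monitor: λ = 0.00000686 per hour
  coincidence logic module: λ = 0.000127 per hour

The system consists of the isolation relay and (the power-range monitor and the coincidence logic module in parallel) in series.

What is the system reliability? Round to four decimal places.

R(isolation relay) = exp(−0.0000953 × 2500) = 0.788006
R(power-range monitor) = exp(−0.00000686 × 2500) = 0.982996
R(coincidence logic module) = exp(−0.000127 × 2500) = 0.727967
Parallel (power-range monitor and coincidence logic module): 1 − (1 − 0.982996)(1 − 0.727967) = 0.995374
Series (isolation relay and [0.995374]): 0.788006 × 0.995374 = 0.7844

0.7844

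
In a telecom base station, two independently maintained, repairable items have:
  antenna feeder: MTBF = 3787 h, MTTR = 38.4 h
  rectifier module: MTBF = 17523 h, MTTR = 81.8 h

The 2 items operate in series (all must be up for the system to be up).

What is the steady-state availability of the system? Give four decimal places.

A(antenna feeder) = MTBF/(MTBF+MTTR) = 3787/(3787+38.4) = 0.989962
A(rectifier module) = MTBF/(MTBF+MTTR) = 17523/(17523+81.8) = 0.995354
Series availability: 0.989962 × 0.995354 = 0.9854

0.9854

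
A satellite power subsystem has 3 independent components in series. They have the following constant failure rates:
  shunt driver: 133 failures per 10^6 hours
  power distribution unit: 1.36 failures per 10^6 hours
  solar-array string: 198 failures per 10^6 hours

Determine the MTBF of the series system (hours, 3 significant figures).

Series of exponential components: λ_sys = Σ λ_i
λ_sys = 0.000133 + 0.00000136 + 0.000198 = 3.3236e-04 /h
MTBF = 1 / λ_sys = 3010 h

3010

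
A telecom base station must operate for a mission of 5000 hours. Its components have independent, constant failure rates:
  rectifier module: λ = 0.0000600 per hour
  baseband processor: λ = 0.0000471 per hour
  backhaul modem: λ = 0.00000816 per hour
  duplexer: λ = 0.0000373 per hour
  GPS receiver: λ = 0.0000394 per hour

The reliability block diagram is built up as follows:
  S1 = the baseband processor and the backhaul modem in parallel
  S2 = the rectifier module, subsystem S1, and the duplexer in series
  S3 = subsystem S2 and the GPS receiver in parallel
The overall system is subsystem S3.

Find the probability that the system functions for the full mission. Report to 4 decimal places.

R(rectifier module) = exp(−0.0000600 × 5000) = 0.740818
R(baseband processor) = exp(−0.0000471 × 5000) = 0.790176
R(backhaul modem) = exp(−0.00000816 × 5000) = 0.960021
R(duplexer) = exp(−0.0000373 × 5000) = 0.829859
R(GPS receiver) = exp(−0.0000394 × 5000) = 0.821191
Parallel (baseband processor and backhaul modem): 1 − (1 − 0.790176)(1 − 0.960021) = 0.991611
Series (rectifier module, [0.991611], and duplexer): 0.740818 × 0.991611 × 0.829859 = 0.609617
Parallel ([0.609617] and GPS receiver): 1 − (1 − 0.609617)(1 − 0.821191) = 0.9302

0.9302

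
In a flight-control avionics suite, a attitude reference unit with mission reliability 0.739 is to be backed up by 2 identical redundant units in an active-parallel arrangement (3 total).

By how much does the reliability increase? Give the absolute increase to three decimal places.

R_before = 0.739
R_after = 1 − (1 − 0.739)^3 = 0.982
ΔR = 0.982 − 0.739 = 0.243

0.243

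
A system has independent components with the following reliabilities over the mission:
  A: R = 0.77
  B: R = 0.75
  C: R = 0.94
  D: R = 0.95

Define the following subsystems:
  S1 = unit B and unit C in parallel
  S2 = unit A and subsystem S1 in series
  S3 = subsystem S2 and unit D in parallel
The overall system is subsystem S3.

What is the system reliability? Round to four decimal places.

0.9879

Parallel (B and C): 1 − (1 − 0.750000)(1 − 0.940000) = 0.985000
Series (A and [0.985000]): 0.770000 × 0.985000 = 0.758450
Parallel ([0.758450] and D): 1 − (1 − 0.758450)(1 − 0.950000) = 0.9879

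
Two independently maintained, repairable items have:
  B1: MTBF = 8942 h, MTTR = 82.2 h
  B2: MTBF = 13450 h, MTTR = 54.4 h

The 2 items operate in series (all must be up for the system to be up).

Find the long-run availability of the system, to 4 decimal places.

A(B1) = MTBF/(MTBF+MTTR) = 8942/(8942+82.2) = 0.990891
A(B2) = MTBF/(MTBF+MTTR) = 13450/(13450+54.4) = 0.995972
Series availability: 0.990891 × 0.995972 = 0.9869

0.9869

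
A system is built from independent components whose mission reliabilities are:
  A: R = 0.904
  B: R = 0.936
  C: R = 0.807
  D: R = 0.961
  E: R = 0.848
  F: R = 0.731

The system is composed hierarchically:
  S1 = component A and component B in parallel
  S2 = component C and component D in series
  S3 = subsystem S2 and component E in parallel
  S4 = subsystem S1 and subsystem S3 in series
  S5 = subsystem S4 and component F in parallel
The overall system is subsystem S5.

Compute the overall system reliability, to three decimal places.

0.989

Parallel (A and B): 1 − (1 − 0.90400)(1 − 0.93600) = 0.99386
Series (C and D): 0.80700 × 0.96100 = 0.77553
Parallel ([0.77553] and E): 1 − (1 − 0.77553)(1 − 0.84800) = 0.96588
Series ([0.99386] and [0.96588]): 0.99386 × 0.96588 = 0.95995
Parallel ([0.95995] and F): 1 − (1 − 0.95995)(1 − 0.73100) = 0.989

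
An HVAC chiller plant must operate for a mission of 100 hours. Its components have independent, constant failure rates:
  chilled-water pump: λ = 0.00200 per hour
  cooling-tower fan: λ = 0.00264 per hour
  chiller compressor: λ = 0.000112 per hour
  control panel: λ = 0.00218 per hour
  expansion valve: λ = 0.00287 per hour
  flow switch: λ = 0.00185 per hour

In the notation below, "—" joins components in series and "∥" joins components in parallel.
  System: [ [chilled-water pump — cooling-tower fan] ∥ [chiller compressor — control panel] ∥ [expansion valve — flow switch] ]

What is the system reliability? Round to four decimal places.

0.9714

R(chilled-water pump) = exp(−0.00200 × 100) = 0.818731
R(cooling-tower fan) = exp(−0.00264 × 100) = 0.767974
R(chiller compressor) = exp(−0.000112 × 100) = 0.988862
R(control panel) = exp(−0.00218 × 100) = 0.804125
R(expansion valve) = exp(−0.00287 × 100) = 0.750512
R(flow switch) = exp(−0.00185 × 100) = 0.831104
Series (chilled-water pump and cooling-tower fan): 0.818731 × 0.767974 = 0.628764
Series (chiller compressor and control panel): 0.988862 × 0.804125 = 0.795169
Series (expansion valve and flow switch): 0.750512 × 0.831104 = 0.623754
Parallel ([0.628764], [0.795169], and [0.623754]): 1 − (1 − 0.628764)(1 − 0.795169)(1 − 0.623754) = 0.9714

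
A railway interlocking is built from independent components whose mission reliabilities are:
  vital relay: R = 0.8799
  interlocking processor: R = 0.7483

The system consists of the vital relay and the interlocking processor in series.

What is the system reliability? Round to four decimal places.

Series (vital relay and interlocking processor): 0.879900 × 0.748300 = 0.6584

0.6584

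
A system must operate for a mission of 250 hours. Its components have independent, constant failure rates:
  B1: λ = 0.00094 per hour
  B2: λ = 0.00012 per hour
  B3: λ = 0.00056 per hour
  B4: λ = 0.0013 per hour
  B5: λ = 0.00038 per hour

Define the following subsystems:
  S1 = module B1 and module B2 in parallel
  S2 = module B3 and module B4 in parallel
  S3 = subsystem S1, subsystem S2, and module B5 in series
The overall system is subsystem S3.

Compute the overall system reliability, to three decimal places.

R(B1) = exp(−0.00094 × 250) = 0.79057
R(B2) = exp(−0.00012 × 250) = 0.97045
R(B3) = exp(−0.00056 × 250) = 0.86936
R(B4) = exp(−0.0013 × 250) = 0.72253
R(B5) = exp(−0.00038 × 250) = 0.90937
Parallel (B1 and B2): 1 − (1 − 0.79057)(1 − 0.97045) = 0.99381
Parallel (B3 and B4): 1 − (1 − 0.86936)(1 − 0.72253) = 0.96375
Series ([0.99381], [0.96375], and B5): 0.99381 × 0.96375 × 0.90937 = 0.871

0.871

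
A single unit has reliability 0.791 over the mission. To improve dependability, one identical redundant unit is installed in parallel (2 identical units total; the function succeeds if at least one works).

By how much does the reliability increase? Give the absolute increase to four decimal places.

R_before = 0.791
R_after = 1 − (1 − 0.791)^2 = 0.9563
ΔR = 0.9563 − 0.791 = 0.1653

0.1653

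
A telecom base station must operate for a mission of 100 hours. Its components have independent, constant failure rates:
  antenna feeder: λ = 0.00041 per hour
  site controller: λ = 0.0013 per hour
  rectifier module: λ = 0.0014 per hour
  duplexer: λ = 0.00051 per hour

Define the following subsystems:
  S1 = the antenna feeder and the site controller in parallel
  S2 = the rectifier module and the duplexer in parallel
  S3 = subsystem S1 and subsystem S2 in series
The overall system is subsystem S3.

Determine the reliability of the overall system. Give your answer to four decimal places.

R(antenna feeder) = exp(−0.00041 × 100) = 0.959829
R(site controller) = exp(−0.0013 × 100) = 0.878095
R(rectifier module) = exp(−0.0014 × 100) = 0.869358
R(duplexer) = exp(−0.00051 × 100) = 0.950279
Parallel (antenna feeder and site controller): 1 − (1 − 0.959829)(1 − 0.878095) = 0.995103
Parallel (rectifier module and duplexer): 1 − (1 − 0.869358)(1 − 0.950279) = 0.993504
Series ([0.995103] and [0.993504]): 0.995103 × 0.993504 = 0.9886

0.9886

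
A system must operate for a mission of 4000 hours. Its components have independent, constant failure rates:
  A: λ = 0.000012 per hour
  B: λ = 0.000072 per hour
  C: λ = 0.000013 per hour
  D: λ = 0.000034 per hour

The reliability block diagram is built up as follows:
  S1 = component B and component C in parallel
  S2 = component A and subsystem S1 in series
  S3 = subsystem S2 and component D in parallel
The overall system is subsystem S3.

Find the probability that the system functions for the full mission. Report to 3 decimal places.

R(A) = exp(−0.000012 × 4000) = 0.95313
R(B) = exp(−0.000072 × 4000) = 0.74976
R(C) = exp(−0.000013 × 4000) = 0.94933
R(D) = exp(−0.000034 × 4000) = 0.87284
Parallel (B and C): 1 − (1 − 0.74976)(1 − 0.94933) = 0.98732
Series (A and [0.98732]): 0.95313 × 0.98732 = 0.94104
Parallel ([0.94104] and D): 1 − (1 − 0.94104)(1 − 0.87284) = 0.993

0.993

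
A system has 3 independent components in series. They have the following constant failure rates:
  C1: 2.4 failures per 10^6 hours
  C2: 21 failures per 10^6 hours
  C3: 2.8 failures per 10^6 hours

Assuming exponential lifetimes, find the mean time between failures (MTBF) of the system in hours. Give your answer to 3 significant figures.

Series of exponential components: λ_sys = Σ λ_i
λ_sys = 0.0000024 + 0.000021 + 0.0000028 = 2.6200e-05 /h
MTBF = 1 / λ_sys = 38200 h

38200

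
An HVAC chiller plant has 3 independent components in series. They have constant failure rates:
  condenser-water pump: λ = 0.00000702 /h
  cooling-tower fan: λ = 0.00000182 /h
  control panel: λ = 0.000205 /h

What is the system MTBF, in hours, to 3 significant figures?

4680

Series of exponential components: λ_sys = Σ λ_i
λ_sys = 0.00000702 + 0.00000182 + 0.000205 = 2.1384e-04 /h
MTBF = 1 / λ_sys = 4680 h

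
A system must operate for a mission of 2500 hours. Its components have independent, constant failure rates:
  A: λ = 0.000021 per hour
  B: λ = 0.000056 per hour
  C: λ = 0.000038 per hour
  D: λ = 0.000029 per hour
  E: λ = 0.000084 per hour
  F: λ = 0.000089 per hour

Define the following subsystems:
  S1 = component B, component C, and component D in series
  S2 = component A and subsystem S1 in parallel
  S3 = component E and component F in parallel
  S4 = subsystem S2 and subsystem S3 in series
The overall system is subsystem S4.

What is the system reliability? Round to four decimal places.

R(A) = exp(−0.000021 × 2500) = 0.948854
R(B) = exp(−0.000056 × 2500) = 0.869358
R(C) = exp(−0.000038 × 2500) = 0.909373
R(D) = exp(−0.000029 × 2500) = 0.930066
R(E) = exp(−0.000084 × 2500) = 0.810584
R(F) = exp(−0.000089 × 2500) = 0.800515
Series (B, C, and D): 0.869358 × 0.909373 × 0.930066 = 0.735283
Parallel (A and [0.735283]): 1 − (1 − 0.948854)(1 − 0.735283) = 0.986461
Parallel (E and F): 1 − (1 − 0.810584)(1 − 0.800515) = 0.962214
Series ([0.986461] and [0.962214]): 0.986461 × 0.962214 = 0.9492

0.9492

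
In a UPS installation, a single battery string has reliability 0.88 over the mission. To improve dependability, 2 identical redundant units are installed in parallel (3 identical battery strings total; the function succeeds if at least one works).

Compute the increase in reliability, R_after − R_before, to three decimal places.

R_before = 0.88
R_after = 1 − (1 − 0.88)^3 = 0.998
ΔR = 0.998 − 0.88 = 0.118

0.118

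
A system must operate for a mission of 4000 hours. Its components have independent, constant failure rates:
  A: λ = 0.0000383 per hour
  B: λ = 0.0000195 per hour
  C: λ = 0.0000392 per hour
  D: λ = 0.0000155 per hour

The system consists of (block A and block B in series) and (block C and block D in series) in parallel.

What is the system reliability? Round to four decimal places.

R(A) = exp(−0.0000383 × 4000) = 0.857958
R(B) = exp(−0.0000195 × 4000) = 0.924964
R(C) = exp(−0.0000392 × 4000) = 0.854875
R(D) = exp(−0.0000155 × 4000) = 0.939883
Series (A and B): 0.857958 × 0.924964 = 0.793580
Series (C and D): 0.854875 × 0.939883 = 0.803482
Parallel ([0.793580] and [0.803482]): 1 − (1 − 0.793580)(1 − 0.803482) = 0.9594

0.9594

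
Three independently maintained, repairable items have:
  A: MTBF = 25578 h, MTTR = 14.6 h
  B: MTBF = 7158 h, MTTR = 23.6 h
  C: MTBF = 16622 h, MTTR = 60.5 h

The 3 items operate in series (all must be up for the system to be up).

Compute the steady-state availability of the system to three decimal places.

0.993

A(A) = MTBF/(MTBF+MTTR) = 25578/(25578+14.6) = 0.999430
A(B) = MTBF/(MTBF+MTTR) = 7158/(7158+23.6) = 0.996714
A(C) = MTBF/(MTBF+MTTR) = 16622/(16622+60.5) = 0.996373
Series availability: 0.999430 × 0.996714 × 0.996373 = 0.993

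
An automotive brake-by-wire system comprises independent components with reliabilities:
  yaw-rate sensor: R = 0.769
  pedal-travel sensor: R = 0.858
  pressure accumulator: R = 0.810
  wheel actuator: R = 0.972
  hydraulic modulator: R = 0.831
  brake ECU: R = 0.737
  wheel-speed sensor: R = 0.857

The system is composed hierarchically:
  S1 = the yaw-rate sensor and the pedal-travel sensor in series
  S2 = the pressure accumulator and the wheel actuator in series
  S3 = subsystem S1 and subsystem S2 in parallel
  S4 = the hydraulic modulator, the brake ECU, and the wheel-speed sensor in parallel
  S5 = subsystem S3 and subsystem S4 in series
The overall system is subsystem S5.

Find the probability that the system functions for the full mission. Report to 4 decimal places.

Series (yaw-rate sensor and pedal-travel sensor): 0.769000 × 0.858000 = 0.659802
Series (pressure accumulator and wheel actuator): 0.810000 × 0.972000 = 0.787320
Parallel ([0.659802] and [0.787320]): 1 − (1 − 0.659802)(1 − 0.787320) = 0.927647
Parallel (hydraulic modulator, brake ECU, and wheel-speed sensor): 1 − (1 − 0.831000)(1 − 0.737000)(1 − 0.857000) = 0.993644
Series ([0.927647] and [0.993644]): 0.927647 × 0.993644 = 0.9218

0.9218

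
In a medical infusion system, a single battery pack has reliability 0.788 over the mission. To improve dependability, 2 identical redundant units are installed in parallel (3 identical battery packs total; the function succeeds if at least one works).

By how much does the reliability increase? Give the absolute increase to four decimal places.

R_before = 0.788
R_after = 1 − (1 − 0.788)^3 = 0.9905
ΔR = 0.9905 − 0.788 = 0.2025

0.2025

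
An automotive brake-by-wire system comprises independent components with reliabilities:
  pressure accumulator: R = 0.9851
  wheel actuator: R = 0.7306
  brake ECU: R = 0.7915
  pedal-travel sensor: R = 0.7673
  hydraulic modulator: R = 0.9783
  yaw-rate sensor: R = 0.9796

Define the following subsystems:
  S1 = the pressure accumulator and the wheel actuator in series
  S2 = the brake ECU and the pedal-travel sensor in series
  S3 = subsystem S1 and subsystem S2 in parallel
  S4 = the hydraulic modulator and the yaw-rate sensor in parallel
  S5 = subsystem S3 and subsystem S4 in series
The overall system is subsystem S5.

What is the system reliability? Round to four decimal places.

Series (pressure accumulator and wheel actuator): 0.985100 × 0.730600 = 0.719714
Series (brake ECU and pedal-travel sensor): 0.791500 × 0.767300 = 0.607318
Parallel ([0.719714] and [0.607318]): 1 − (1 − 0.719714)(1 − 0.607318) = 0.889937
Parallel (hydraulic modulator and yaw-rate sensor): 1 − (1 − 0.978300)(1 − 0.979600) = 0.999557
Series ([0.889937] and [0.999557]): 0.889937 × 0.999557 = 0.8895

0.8895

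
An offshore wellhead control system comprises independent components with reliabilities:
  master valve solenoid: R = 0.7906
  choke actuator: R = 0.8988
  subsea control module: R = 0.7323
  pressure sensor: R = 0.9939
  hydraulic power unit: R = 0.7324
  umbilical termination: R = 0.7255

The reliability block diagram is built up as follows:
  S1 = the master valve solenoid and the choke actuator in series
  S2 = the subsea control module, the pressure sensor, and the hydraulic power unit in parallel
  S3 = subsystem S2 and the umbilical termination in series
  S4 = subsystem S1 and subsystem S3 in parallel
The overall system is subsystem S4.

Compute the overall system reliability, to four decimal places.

Series (master valve solenoid and choke actuator): 0.790600 × 0.898800 = 0.710591
Parallel (subsea control module, pressure sensor, and hydraulic power unit): 1 − (1 − 0.732300)(1 − 0.993900)(1 − 0.732400) = 0.999563
Series ([0.999563] and umbilical termination): 0.999563 × 0.725500 = 0.725183
Parallel ([0.710591] and [0.725183]): 1 − (1 − 0.710591)(1 − 0.725183) = 0.9205

0.9205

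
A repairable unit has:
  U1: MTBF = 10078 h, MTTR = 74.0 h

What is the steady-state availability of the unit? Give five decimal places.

A(U1) = MTBF/(MTBF+MTTR) = 10078/(10078+74.0) = 0.99271

0.99271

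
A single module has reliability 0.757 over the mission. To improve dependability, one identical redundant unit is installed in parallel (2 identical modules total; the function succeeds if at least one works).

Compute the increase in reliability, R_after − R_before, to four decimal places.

0.1840

R_before = 0.757
R_after = 1 − (1 − 0.757)^2 = 0.9410
ΔR = 0.9410 − 0.757 = 0.1840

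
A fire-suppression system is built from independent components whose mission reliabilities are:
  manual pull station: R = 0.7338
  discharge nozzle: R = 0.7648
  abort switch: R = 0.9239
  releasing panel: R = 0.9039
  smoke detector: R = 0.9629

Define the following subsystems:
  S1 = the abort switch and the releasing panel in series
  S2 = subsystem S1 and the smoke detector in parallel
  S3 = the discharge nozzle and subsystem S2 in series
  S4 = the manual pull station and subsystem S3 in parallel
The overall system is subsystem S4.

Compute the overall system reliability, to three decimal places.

Series (abort switch and releasing panel): 0.92390 × 0.90390 = 0.83511
Parallel ([0.83511] and smoke detector): 1 − (1 − 0.83511)(1 − 0.96290) = 0.99388
Series (discharge nozzle and [0.99388]): 0.76480 × 0.99388 = 0.76012
Parallel (manual pull station and [0.76012]): 1 − (1 − 0.73380)(1 − 0.76012) = 0.936

0.936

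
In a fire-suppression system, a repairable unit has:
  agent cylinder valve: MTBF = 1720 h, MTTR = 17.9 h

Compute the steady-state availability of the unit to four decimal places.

0.9897

A(agent cylinder valve) = MTBF/(MTBF+MTTR) = 1720/(1720+17.9) = 0.9897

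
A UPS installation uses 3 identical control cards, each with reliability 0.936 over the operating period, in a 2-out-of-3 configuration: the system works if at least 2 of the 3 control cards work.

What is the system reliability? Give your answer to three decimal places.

R = Σ_{i=2}^{3} C(3,i) p^i (1−p)^{3−i} with p = 0.936
C(3,2)·0.936^2·0.064^1 = 0.16821
C(3,3)·0.936^3·0.064^0 = 0.82003
Sum = 0.988

0.988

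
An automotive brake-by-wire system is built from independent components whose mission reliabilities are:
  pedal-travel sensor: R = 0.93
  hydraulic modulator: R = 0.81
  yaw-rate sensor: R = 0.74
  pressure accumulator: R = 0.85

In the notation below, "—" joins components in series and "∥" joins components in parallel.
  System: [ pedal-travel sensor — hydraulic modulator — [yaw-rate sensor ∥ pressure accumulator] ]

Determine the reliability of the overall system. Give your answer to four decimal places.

0.7239

Parallel (yaw-rate sensor and pressure accumulator): 1 − (1 − 0.740000)(1 − 0.850000) = 0.961000
Series (pedal-travel sensor, hydraulic modulator, and [0.961000]): 0.930000 × 0.810000 × 0.961000 = 0.7239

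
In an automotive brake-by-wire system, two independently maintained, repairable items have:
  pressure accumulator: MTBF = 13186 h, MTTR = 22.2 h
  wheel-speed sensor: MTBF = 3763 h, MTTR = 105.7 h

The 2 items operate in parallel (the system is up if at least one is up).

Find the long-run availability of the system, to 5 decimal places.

0.99995

A(pressure accumulator) = MTBF/(MTBF+MTTR) = 13186/(13186+22.2) = 0.998319
A(wheel-speed sensor) = MTBF/(MTBF+MTTR) = 3763/(3763+105.7) = 0.972678
Parallel availability: 1 − (1 − 0.998319)(1 − 0.972678) = 0.99995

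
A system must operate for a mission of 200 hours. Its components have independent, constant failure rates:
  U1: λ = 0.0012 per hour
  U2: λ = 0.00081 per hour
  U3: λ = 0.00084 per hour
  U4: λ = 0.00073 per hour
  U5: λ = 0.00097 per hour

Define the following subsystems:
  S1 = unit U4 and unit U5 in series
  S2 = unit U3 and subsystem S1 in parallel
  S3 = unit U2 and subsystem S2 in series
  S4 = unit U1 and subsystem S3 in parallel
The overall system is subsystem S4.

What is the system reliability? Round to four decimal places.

R(U1) = exp(−0.0012 × 200) = 0.786628
R(U2) = exp(−0.00081 × 200) = 0.850441
R(U3) = exp(−0.00084 × 200) = 0.845354
R(U4) = exp(−0.00073 × 200) = 0.864158
R(U5) = exp(−0.00097 × 200) = 0.823658
Series (U4 and U5): 0.864158 × 0.823658 = 0.711771
Parallel (U3 and [0.711771]): 1 − (1 − 0.845354)(1 − 0.711771) = 0.955427
Series (U2 and [0.955427]): 0.850441 × 0.955427 = 0.812534
Parallel (U1 and [0.812534]): 1 − (1 − 0.786628)(1 − 0.812534) = 0.9600

0.9600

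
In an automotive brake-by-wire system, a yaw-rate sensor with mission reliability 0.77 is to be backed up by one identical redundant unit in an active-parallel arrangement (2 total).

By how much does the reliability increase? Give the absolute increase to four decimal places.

R_before = 0.77
R_after = 1 − (1 − 0.77)^2 = 0.9471
ΔR = 0.9471 − 0.77 = 0.1771

0.1771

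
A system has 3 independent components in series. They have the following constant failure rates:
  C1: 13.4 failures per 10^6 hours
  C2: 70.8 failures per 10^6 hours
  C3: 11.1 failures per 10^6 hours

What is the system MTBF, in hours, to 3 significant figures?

Series of exponential components: λ_sys = Σ λ_i
λ_sys = 0.0000134 + 0.0000708 + 0.0000111 = 9.5300e-05 /h
MTBF = 1 / λ_sys = 10500 h

10500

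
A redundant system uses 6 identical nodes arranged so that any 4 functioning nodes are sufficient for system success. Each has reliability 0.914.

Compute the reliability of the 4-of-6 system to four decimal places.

R = Σ_{i=4}^{6} C(6,i) p^i (1−p)^{6−i} with p = 0.914
C(6,4)·0.914^4·0.086^2 = 0.077424
C(6,5)·0.914^5·0.086^1 = 0.329140
C(6,6)·0.914^6·0.086^0 = 0.583012
Sum = 0.9896

0.9896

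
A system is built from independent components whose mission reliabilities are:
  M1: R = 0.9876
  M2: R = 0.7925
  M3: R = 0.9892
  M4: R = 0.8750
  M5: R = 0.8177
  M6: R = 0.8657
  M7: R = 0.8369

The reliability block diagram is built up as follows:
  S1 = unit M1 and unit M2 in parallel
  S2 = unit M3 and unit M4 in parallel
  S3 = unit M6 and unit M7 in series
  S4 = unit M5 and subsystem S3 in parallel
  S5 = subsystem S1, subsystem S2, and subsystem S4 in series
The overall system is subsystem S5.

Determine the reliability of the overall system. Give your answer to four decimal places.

Parallel (M1 and M2): 1 − (1 − 0.987600)(1 − 0.792500) = 0.997427
Parallel (M3 and M4): 1 − (1 − 0.989200)(1 − 0.875000) = 0.998650
Series (M6 and M7): 0.865700 × 0.836900 = 0.724504
Parallel (M5 and [0.724504]): 1 − (1 − 0.817700)(1 − 0.724504) = 0.949777
Series ([0.997427], [0.998650], and [0.949777]): 0.997427 × 0.998650 × 0.949777 = 0.9461

0.9461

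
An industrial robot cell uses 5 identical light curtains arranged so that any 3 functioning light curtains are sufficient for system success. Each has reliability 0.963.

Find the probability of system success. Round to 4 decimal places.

R = Σ_{i=3}^{5} C(5,i) p^i (1−p)^{5−i} with p = 0.963
C(5,3)·0.963^3·0.037^2 = 0.012226
C(5,4)·0.963^4·0.037^1 = 0.159102
C(5,5)·0.963^5·0.037^0 = 0.828193
Sum = 0.9995

0.9995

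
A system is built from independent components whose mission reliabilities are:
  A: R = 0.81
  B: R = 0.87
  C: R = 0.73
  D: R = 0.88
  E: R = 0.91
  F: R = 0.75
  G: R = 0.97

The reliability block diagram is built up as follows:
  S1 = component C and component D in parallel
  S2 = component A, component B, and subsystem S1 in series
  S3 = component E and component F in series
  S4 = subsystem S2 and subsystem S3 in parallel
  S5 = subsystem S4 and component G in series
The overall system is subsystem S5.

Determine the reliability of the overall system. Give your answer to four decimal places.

Parallel (C and D): 1 − (1 − 0.730000)(1 − 0.880000) = 0.967600
Series (A, B, and [0.967600]): 0.810000 × 0.870000 × 0.967600 = 0.681868
Series (E and F): 0.910000 × 0.750000 = 0.682500
Parallel ([0.681868] and [0.682500]): 1 − (1 − 0.681868)(1 − 0.682500) = 0.898993
Series ([0.898993] and G): 0.898993 × 0.970000 = 0.8720

0.8720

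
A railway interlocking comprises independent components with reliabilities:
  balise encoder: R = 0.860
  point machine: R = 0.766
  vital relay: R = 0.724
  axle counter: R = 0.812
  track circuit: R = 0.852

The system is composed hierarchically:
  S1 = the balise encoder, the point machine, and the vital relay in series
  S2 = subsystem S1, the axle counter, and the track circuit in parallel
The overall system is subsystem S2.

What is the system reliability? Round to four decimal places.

0.9854

Series (balise encoder, point machine, and vital relay): 0.860000 × 0.766000 × 0.724000 = 0.476942
Parallel ([0.476942], axle counter, and track circuit): 1 − (1 − 0.476942)(1 − 0.812000)(1 − 0.852000) = 0.9854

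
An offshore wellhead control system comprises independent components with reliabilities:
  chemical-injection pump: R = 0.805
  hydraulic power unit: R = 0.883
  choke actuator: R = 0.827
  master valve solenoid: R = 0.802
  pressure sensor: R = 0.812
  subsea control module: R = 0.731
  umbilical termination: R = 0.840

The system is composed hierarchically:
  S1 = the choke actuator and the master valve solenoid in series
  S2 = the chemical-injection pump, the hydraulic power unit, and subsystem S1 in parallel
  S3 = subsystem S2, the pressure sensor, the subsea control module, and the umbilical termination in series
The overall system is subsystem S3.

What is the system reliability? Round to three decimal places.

Series (choke actuator and master valve solenoid): 0.82700 × 0.80200 = 0.66325
Parallel (chemical-injection pump, hydraulic power unit, and [0.66325]): 1 − (1 − 0.80500)(1 − 0.88300)(1 − 0.66325) = 0.99232
Series ([0.99232], pressure sensor, subsea control module, and umbilical termination): 0.99232 × 0.81200 × 0.73100 × 0.84000 = 0.495

0.495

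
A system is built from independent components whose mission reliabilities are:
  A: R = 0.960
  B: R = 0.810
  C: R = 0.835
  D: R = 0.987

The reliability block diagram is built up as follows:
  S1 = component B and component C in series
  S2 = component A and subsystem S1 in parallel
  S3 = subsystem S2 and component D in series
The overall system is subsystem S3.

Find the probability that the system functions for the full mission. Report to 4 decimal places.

Series (B and C): 0.810000 × 0.835000 = 0.676350
Parallel (A and [0.676350]): 1 − (1 − 0.960000)(1 − 0.676350) = 0.987054
Series ([0.987054] and D): 0.987054 × 0.987000 = 0.9742

0.9742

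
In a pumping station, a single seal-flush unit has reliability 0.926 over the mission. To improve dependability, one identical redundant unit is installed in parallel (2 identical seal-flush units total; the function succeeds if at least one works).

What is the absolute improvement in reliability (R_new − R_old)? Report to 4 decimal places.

0.0685

R_before = 0.926
R_after = 1 − (1 − 0.926)^2 = 0.9945
ΔR = 0.9945 − 0.926 = 0.0685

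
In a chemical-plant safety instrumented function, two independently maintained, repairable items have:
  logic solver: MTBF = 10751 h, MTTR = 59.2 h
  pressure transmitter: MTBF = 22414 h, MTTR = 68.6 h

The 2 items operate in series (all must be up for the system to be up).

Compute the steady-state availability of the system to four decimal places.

0.9915

A(logic solver) = MTBF/(MTBF+MTTR) = 10751/(10751+59.2) = 0.994524
A(pressure transmitter) = MTBF/(MTBF+MTTR) = 22414/(22414+68.6) = 0.996949
Series availability: 0.994524 × 0.996949 = 0.9915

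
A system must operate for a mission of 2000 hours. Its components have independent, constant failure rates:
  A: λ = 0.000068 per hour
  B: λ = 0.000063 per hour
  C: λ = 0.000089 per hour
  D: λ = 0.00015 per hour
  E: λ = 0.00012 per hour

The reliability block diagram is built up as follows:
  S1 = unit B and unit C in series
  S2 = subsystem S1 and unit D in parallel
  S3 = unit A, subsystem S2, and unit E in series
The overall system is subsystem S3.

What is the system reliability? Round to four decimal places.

R(A) = exp(−0.000068 × 2000) = 0.872843
R(B) = exp(−0.000063 × 2000) = 0.881615
R(C) = exp(−0.000089 × 2000) = 0.836942
R(D) = exp(−0.00015 × 2000) = 0.740818
R(E) = exp(−0.00012 × 2000) = 0.786628
Series (B and C): 0.881615 × 0.836942 = 0.737861
Parallel ([0.737861] and D): 1 − (1 − 0.737861)(1 − 0.740818) = 0.932058
Series (A, [0.932058], and E): 0.872843 × 0.932058 × 0.786628 = 0.6400

0.6400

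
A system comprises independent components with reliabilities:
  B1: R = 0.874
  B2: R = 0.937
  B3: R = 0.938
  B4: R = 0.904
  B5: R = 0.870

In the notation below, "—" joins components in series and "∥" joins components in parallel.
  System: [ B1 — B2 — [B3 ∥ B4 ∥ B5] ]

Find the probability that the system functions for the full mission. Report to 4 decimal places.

Parallel (B3, B4, and B5): 1 − (1 − 0.938000)(1 − 0.904000)(1 − 0.870000) = 0.999226
Series (B1, B2, and [0.999226]): 0.874000 × 0.937000 × 0.999226 = 0.8183

0.8183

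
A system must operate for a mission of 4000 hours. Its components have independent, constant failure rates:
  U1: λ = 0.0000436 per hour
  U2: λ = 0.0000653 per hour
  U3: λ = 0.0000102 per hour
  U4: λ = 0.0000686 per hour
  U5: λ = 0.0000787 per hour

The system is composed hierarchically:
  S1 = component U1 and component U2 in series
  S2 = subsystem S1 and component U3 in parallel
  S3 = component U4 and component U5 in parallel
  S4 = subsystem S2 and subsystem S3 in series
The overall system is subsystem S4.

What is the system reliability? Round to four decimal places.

0.9220

R(U1) = exp(−0.0000436 × 4000) = 0.839961
R(U2) = exp(−0.0000653 × 4000) = 0.770127
R(U3) = exp(−0.0000102 × 4000) = 0.960021
R(U4) = exp(−0.0000686 × 4000) = 0.760028
R(U5) = exp(−0.0000787 × 4000) = 0.729935
Series (U1 and U2): 0.839961 × 0.770127 = 0.646877
Parallel ([0.646877] and U3): 1 − (1 − 0.646877)(1 − 0.960021) = 0.985882
Parallel (U4 and U5): 1 − (1 − 0.760028)(1 − 0.729935) = 0.935192
Series ([0.985882] and [0.935192]): 0.985882 × 0.935192 = 0.9220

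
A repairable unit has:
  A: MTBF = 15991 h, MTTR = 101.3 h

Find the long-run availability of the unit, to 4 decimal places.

A(A) = MTBF/(MTBF+MTTR) = 15991/(15991+101.3) = 0.9937

0.9937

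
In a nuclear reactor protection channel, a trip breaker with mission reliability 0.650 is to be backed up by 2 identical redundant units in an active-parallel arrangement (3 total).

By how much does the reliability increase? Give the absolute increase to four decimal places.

0.3071

R_before = 0.650
R_after = 1 − (1 − 0.650)^3 = 0.9571
ΔR = 0.9571 − 0.650 = 0.3071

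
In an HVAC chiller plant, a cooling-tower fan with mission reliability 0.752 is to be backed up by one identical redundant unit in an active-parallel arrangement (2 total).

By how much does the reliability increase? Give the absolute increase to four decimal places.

R_before = 0.752
R_after = 1 − (1 − 0.752)^2 = 0.9385
ΔR = 0.9385 − 0.752 = 0.1865

0.1865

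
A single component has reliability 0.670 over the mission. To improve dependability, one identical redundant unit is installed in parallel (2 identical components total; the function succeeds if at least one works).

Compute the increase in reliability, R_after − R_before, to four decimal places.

R_before = 0.670
R_after = 1 − (1 − 0.670)^2 = 0.8911
ΔR = 0.8911 − 0.670 = 0.2211

0.2211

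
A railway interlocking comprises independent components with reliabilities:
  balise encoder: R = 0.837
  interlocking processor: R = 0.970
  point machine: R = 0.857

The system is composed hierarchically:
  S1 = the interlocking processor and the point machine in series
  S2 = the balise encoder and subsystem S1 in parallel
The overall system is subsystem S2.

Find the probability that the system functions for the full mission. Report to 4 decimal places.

0.9725

Series (interlocking processor and point machine): 0.970000 × 0.857000 = 0.831290
Parallel (balise encoder and [0.831290]): 1 − (1 − 0.837000)(1 − 0.831290) = 0.9725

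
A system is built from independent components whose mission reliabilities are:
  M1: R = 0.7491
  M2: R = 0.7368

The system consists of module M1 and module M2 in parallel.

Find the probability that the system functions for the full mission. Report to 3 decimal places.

0.934

Parallel (M1 and M2): 1 − (1 − 0.74910)(1 − 0.73680) = 0.934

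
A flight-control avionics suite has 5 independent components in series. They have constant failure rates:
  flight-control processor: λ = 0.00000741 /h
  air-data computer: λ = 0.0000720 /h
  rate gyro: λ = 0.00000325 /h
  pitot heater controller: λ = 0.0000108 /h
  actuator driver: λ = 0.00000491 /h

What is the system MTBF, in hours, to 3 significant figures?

Series of exponential components: λ_sys = Σ λ_i
λ_sys = 0.00000741 + 0.0000720 + 0.00000325 + 0.0000108 + 0.00000491 = 9.8370e-05 /h
MTBF = 1 / λ_sys = 10200 h

10200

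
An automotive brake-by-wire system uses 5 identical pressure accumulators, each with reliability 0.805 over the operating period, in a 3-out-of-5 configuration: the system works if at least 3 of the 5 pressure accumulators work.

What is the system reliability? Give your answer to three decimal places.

R = Σ_{i=3}^{5} C(5,i) p^i (1−p)^{5−i} with p = 0.805
C(5,3)·0.805^3·0.195^2 = 0.19836
C(5,4)·0.805^4·0.195^1 = 0.40944
C(5,5)·0.805^5·0.195^0 = 0.33805
Sum = 0.946

0.946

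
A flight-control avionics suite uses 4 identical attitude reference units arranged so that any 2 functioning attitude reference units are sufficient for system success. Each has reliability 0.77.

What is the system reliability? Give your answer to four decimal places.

0.9597

R = Σ_{i=2}^{4} C(4,i) p^i (1−p)^{4−i} with p = 0.77
C(4,2)·0.77^2·0.23^2 = 0.188186
C(4,3)·0.77^3·0.23^1 = 0.420010
C(4,4)·0.77^4·0.23^0 = 0.351530
Sum = 0.9597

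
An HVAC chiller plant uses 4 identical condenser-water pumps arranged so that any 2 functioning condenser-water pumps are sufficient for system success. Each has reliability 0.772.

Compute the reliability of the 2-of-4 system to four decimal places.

R = Σ_{i=2}^{4} C(4,i) p^i (1−p)^{4−i} with p = 0.772
C(4,2)·0.772^2·0.228^2 = 0.185890
C(4,3)·0.772^3·0.228^1 = 0.419611
C(4,4)·0.772^4·0.228^0 = 0.355197
Sum = 0.9607

0.9607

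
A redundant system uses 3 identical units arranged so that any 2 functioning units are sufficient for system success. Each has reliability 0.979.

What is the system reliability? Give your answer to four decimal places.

R = Σ_{i=2}^{3} C(3,i) p^i (1−p)^{3−i} with p = 0.979
C(3,2)·0.979^2·0.021^1 = 0.060382
C(3,3)·0.979^3·0.021^0 = 0.938314
Sum = 0.9987

0.9987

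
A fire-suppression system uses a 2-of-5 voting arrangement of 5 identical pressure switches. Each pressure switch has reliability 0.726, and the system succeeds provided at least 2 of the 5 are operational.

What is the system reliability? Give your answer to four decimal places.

R = Σ_{i=2}^{5} C(5,i) p^i (1−p)^{5−i} with p = 0.726
C(5,2)·0.726^2·0.274^3 = 0.108424
C(5,3)·0.726^3·0.274^2 = 0.287284
C(5,4)·0.726^4·0.274^1 = 0.380598
C(5,5)·0.726^5·0.274^0 = 0.201689
Sum = 0.9780

0.9780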